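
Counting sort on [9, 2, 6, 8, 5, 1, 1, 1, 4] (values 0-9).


Input: [9, 2, 6, 8, 5, 1, 1, 1, 4]
Counts: [0, 3, 1, 0, 1, 1, 1, 0, 1, 1]

Sorted: [1, 1, 1, 2, 4, 5, 6, 8, 9]


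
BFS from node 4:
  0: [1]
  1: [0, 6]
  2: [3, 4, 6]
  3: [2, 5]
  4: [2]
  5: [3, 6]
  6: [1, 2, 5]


Visit 4, enqueue [2]
Visit 2, enqueue [3, 6]
Visit 3, enqueue [5]
Visit 6, enqueue [1]
Visit 5, enqueue []
Visit 1, enqueue [0]
Visit 0, enqueue []

BFS order: [4, 2, 3, 6, 5, 1, 0]


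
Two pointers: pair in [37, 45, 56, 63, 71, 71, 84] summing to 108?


lo=0(37)+hi=6(84)=121
lo=0(37)+hi=5(71)=108

Yes: 37+71=108


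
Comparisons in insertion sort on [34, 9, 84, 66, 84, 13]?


Algorithm: insertion sort
Input: [34, 9, 84, 66, 84, 13]
Sorted: [9, 13, 34, 66, 84, 84]

10


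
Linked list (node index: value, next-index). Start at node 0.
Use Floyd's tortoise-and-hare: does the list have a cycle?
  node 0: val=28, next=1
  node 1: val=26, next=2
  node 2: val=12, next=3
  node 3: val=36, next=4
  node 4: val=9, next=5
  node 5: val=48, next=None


Floyd's tortoise (slow, +1) and hare (fast, +2):
  init: slow=0, fast=0
  step 1: slow=1, fast=2
  step 2: slow=2, fast=4
  step 3: fast 4->5->None, no cycle

Cycle: no


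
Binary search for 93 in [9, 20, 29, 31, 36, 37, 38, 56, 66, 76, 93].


Step 1: lo=0, hi=10, mid=5, val=37
Step 2: lo=6, hi=10, mid=8, val=66
Step 3: lo=9, hi=10, mid=9, val=76
Step 4: lo=10, hi=10, mid=10, val=93

Found at index 10


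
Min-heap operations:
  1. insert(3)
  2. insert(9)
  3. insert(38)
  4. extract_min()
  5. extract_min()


insert(3) -> [3]
insert(9) -> [3, 9]
insert(38) -> [3, 9, 38]
extract_min()->3, [9, 38]
extract_min()->9, [38]

Final heap: [38]


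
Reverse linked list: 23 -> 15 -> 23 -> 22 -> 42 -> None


Step 1: curr=23, set curr.next=prev(None) | reversed so far: 23
Step 2: curr=15, set curr.next=prev(23) | reversed so far: 15 -> 23
Step 3: curr=23, set curr.next=prev(15) | reversed so far: 23 -> 15 -> 23
Step 4: curr=22, set curr.next=prev(23) | reversed so far: 22 -> 23 -> 15 -> 23
Step 5: curr=42, set curr.next=prev(22) | reversed so far: 42 -> 22 -> 23 -> 15 -> 23

42 -> 22 -> 23 -> 15 -> 23 -> None


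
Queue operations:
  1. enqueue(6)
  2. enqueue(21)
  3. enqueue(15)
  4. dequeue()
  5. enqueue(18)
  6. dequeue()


enqueue(6) -> [6]
enqueue(21) -> [6, 21]
enqueue(15) -> [6, 21, 15]
dequeue()->6, [21, 15]
enqueue(18) -> [21, 15, 18]
dequeue()->21, [15, 18]

Final queue: [15, 18]


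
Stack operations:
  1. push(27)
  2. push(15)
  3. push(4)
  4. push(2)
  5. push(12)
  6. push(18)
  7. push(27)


push(27) -> [27]
push(15) -> [27, 15]
push(4) -> [27, 15, 4]
push(2) -> [27, 15, 4, 2]
push(12) -> [27, 15, 4, 2, 12]
push(18) -> [27, 15, 4, 2, 12, 18]
push(27) -> [27, 15, 4, 2, 12, 18, 27]

Final stack: [27, 15, 4, 2, 12, 18, 27]


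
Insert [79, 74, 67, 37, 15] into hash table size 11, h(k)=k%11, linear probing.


Insert 79: h=2 -> slot 2
Insert 74: h=8 -> slot 8
Insert 67: h=1 -> slot 1
Insert 37: h=4 -> slot 4
Insert 15: h=4, 1 probes -> slot 5

Table: [None, 67, 79, None, 37, 15, None, None, 74, None, None]


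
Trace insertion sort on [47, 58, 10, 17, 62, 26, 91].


Initial: [47, 58, 10, 17, 62, 26, 91]
Insert 58: [47, 58, 10, 17, 62, 26, 91]
Insert 10: [10, 47, 58, 17, 62, 26, 91]
Insert 17: [10, 17, 47, 58, 62, 26, 91]
Insert 62: [10, 17, 47, 58, 62, 26, 91]
Insert 26: [10, 17, 26, 47, 58, 62, 91]
Insert 91: [10, 17, 26, 47, 58, 62, 91]

Sorted: [10, 17, 26, 47, 58, 62, 91]


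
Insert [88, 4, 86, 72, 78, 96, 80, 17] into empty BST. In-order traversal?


Insert 88: root
Insert 4: L from 88
Insert 86: L from 88 -> R from 4
Insert 72: L from 88 -> R from 4 -> L from 86
Insert 78: L from 88 -> R from 4 -> L from 86 -> R from 72
Insert 96: R from 88
Insert 80: L from 88 -> R from 4 -> L from 86 -> R from 72 -> R from 78
Insert 17: L from 88 -> R from 4 -> L from 86 -> L from 72

In-order: [4, 17, 72, 78, 80, 86, 88, 96]


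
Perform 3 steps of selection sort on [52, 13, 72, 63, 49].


Initial: [52, 13, 72, 63, 49]
Step 1: min=13 at 1
  Swap: [13, 52, 72, 63, 49]
Step 2: min=49 at 4
  Swap: [13, 49, 72, 63, 52]
Step 3: min=52 at 4
  Swap: [13, 49, 52, 63, 72]

After 3 steps: [13, 49, 52, 63, 72]


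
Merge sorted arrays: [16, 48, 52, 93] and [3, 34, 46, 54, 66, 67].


Take 3 from B
Take 16 from A
Take 34 from B
Take 46 from B
Take 48 from A
Take 52 from A
Take 54 from B
Take 66 from B
Take 67 from B

Merged: [3, 16, 34, 46, 48, 52, 54, 66, 67, 93]


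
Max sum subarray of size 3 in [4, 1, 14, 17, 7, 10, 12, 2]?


[0:3]: 19
[1:4]: 32
[2:5]: 38
[3:6]: 34
[4:7]: 29
[5:8]: 24

Max: 38 at [2:5]


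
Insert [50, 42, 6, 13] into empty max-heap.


Insert 50: [50]
Insert 42: [50, 42]
Insert 6: [50, 42, 6]
Insert 13: [50, 42, 6, 13]

Final heap: [50, 42, 6, 13]


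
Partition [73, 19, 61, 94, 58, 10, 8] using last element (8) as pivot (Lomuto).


Pivot: 8
Place pivot at 0: [8, 19, 61, 94, 58, 10, 73]

Partitioned: [8, 19, 61, 94, 58, 10, 73]


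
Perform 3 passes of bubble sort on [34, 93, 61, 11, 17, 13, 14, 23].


Initial: [34, 93, 61, 11, 17, 13, 14, 23]
Pass 1: [34, 61, 11, 17, 13, 14, 23, 93] (6 swaps)
Pass 2: [34, 11, 17, 13, 14, 23, 61, 93] (5 swaps)
Pass 3: [11, 17, 13, 14, 23, 34, 61, 93] (5 swaps)

After 3 passes: [11, 17, 13, 14, 23, 34, 61, 93]


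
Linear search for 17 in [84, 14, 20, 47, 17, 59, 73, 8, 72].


i=0: 84!=17
i=1: 14!=17
i=2: 20!=17
i=3: 47!=17
i=4: 17==17 found!

Found at 4, 5 comps


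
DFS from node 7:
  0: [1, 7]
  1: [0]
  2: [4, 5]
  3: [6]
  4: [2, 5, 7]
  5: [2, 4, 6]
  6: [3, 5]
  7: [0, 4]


Visit 7, push [4, 0]
Visit 0, push [1]
Visit 1, push []
Visit 4, push [5, 2]
Visit 2, push [5]
Visit 5, push [6]
Visit 6, push [3]
Visit 3, push []

DFS order: [7, 0, 1, 4, 2, 5, 6, 3]


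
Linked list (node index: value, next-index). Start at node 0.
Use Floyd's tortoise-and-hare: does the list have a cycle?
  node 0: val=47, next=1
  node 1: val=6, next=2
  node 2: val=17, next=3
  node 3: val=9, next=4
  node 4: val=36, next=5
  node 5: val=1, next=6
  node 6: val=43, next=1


Floyd's tortoise (slow, +1) and hare (fast, +2):
  init: slow=0, fast=0
  step 1: slow=1, fast=2
  step 2: slow=2, fast=4
  step 3: slow=3, fast=6
  step 4: slow=4, fast=2
  step 5: slow=5, fast=4
  step 6: slow=6, fast=6
  slow == fast at node 6: cycle detected

Cycle: yes


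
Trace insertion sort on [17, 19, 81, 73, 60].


Initial: [17, 19, 81, 73, 60]
Insert 19: [17, 19, 81, 73, 60]
Insert 81: [17, 19, 81, 73, 60]
Insert 73: [17, 19, 73, 81, 60]
Insert 60: [17, 19, 60, 73, 81]

Sorted: [17, 19, 60, 73, 81]


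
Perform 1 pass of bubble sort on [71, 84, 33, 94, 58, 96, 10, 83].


Initial: [71, 84, 33, 94, 58, 96, 10, 83]
Pass 1: [71, 33, 84, 58, 94, 10, 83, 96] (4 swaps)

After 1 pass: [71, 33, 84, 58, 94, 10, 83, 96]


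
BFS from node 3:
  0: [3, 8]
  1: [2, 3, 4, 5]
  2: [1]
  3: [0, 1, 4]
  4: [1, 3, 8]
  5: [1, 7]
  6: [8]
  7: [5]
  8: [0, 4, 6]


Visit 3, enqueue [0, 1, 4]
Visit 0, enqueue [8]
Visit 1, enqueue [2, 5]
Visit 4, enqueue []
Visit 8, enqueue [6]
Visit 2, enqueue []
Visit 5, enqueue [7]
Visit 6, enqueue []
Visit 7, enqueue []

BFS order: [3, 0, 1, 4, 8, 2, 5, 6, 7]


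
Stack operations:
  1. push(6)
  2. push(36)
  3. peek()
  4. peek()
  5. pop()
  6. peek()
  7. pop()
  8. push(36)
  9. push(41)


push(6) -> [6]
push(36) -> [6, 36]
peek()->36
peek()->36
pop()->36, [6]
peek()->6
pop()->6, []
push(36) -> [36]
push(41) -> [36, 41]

Final stack: [36, 41]


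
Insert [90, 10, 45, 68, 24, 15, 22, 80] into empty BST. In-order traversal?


Insert 90: root
Insert 10: L from 90
Insert 45: L from 90 -> R from 10
Insert 68: L from 90 -> R from 10 -> R from 45
Insert 24: L from 90 -> R from 10 -> L from 45
Insert 15: L from 90 -> R from 10 -> L from 45 -> L from 24
Insert 22: L from 90 -> R from 10 -> L from 45 -> L from 24 -> R from 15
Insert 80: L from 90 -> R from 10 -> R from 45 -> R from 68

In-order: [10, 15, 22, 24, 45, 68, 80, 90]


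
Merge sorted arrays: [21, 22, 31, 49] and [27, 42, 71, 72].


Take 21 from A
Take 22 from A
Take 27 from B
Take 31 from A
Take 42 from B
Take 49 from A

Merged: [21, 22, 27, 31, 42, 49, 71, 72]


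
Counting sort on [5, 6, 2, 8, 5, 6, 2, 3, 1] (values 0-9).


Input: [5, 6, 2, 8, 5, 6, 2, 3, 1]
Counts: [0, 1, 2, 1, 0, 2, 2, 0, 1, 0]

Sorted: [1, 2, 2, 3, 5, 5, 6, 6, 8]


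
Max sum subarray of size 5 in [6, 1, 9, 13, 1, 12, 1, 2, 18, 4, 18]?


[0:5]: 30
[1:6]: 36
[2:7]: 36
[3:8]: 29
[4:9]: 34
[5:10]: 37
[6:11]: 43

Max: 43 at [6:11]


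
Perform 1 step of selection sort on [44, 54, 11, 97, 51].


Initial: [44, 54, 11, 97, 51]
Step 1: min=11 at 2
  Swap: [11, 54, 44, 97, 51]

After 1 step: [11, 54, 44, 97, 51]


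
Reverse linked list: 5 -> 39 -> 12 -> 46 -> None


Step 1: curr=5, set curr.next=prev(None) | reversed so far: 5
Step 2: curr=39, set curr.next=prev(5) | reversed so far: 39 -> 5
Step 3: curr=12, set curr.next=prev(39) | reversed so far: 12 -> 39 -> 5
Step 4: curr=46, set curr.next=prev(12) | reversed so far: 46 -> 12 -> 39 -> 5

46 -> 12 -> 39 -> 5 -> None


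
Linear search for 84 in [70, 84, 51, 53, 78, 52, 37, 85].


i=0: 70!=84
i=1: 84==84 found!

Found at 1, 2 comps


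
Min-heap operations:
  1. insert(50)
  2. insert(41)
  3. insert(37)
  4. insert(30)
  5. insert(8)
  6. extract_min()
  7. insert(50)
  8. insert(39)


insert(50) -> [50]
insert(41) -> [41, 50]
insert(37) -> [37, 50, 41]
insert(30) -> [30, 37, 41, 50]
insert(8) -> [8, 30, 41, 50, 37]
extract_min()->8, [30, 37, 41, 50]
insert(50) -> [30, 37, 41, 50, 50]
insert(39) -> [30, 37, 39, 50, 50, 41]

Final heap: [30, 37, 39, 50, 50, 41]


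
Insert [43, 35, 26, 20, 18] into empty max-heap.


Insert 43: [43]
Insert 35: [43, 35]
Insert 26: [43, 35, 26]
Insert 20: [43, 35, 26, 20]
Insert 18: [43, 35, 26, 20, 18]

Final heap: [43, 35, 26, 20, 18]


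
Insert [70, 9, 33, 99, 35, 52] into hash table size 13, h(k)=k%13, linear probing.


Insert 70: h=5 -> slot 5
Insert 9: h=9 -> slot 9
Insert 33: h=7 -> slot 7
Insert 99: h=8 -> slot 8
Insert 35: h=9, 1 probes -> slot 10
Insert 52: h=0 -> slot 0

Table: [52, None, None, None, None, 70, None, 33, 99, 9, 35, None, None]


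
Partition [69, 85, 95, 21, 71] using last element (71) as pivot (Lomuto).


Pivot: 71
  69 <= 71: advance i (no swap)
  21 <= 71: swap -> [69, 21, 95, 85, 71]
Place pivot at 2: [69, 21, 71, 85, 95]

Partitioned: [69, 21, 71, 85, 95]


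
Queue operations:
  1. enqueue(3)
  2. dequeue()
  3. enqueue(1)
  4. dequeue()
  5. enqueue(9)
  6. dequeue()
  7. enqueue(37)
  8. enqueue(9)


enqueue(3) -> [3]
dequeue()->3, []
enqueue(1) -> [1]
dequeue()->1, []
enqueue(9) -> [9]
dequeue()->9, []
enqueue(37) -> [37]
enqueue(9) -> [37, 9]

Final queue: [37, 9]


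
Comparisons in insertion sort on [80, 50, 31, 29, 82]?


Algorithm: insertion sort
Input: [80, 50, 31, 29, 82]
Sorted: [29, 31, 50, 80, 82]

7


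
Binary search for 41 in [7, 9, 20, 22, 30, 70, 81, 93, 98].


Step 1: lo=0, hi=8, mid=4, val=30
Step 2: lo=5, hi=8, mid=6, val=81
Step 3: lo=5, hi=5, mid=5, val=70

Not found


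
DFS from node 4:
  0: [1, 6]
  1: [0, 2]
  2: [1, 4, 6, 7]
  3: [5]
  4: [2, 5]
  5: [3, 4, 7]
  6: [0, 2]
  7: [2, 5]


Visit 4, push [5, 2]
Visit 2, push [7, 6, 1]
Visit 1, push [0]
Visit 0, push [6]
Visit 6, push []
Visit 7, push [5]
Visit 5, push [3]
Visit 3, push []

DFS order: [4, 2, 1, 0, 6, 7, 5, 3]


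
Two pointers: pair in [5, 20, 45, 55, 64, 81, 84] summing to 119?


lo=0(5)+hi=6(84)=89
lo=1(20)+hi=6(84)=104
lo=2(45)+hi=6(84)=129
lo=2(45)+hi=5(81)=126
lo=2(45)+hi=4(64)=109
lo=3(55)+hi=4(64)=119

Yes: 55+64=119


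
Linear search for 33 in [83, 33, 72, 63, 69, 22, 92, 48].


i=0: 83!=33
i=1: 33==33 found!

Found at 1, 2 comps


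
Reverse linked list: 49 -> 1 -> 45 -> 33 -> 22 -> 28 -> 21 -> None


Step 1: curr=49, set curr.next=prev(None) | reversed so far: 49
Step 2: curr=1, set curr.next=prev(49) | reversed so far: 1 -> 49
Step 3: curr=45, set curr.next=prev(1) | reversed so far: 45 -> 1 -> 49
Step 4: curr=33, set curr.next=prev(45) | reversed so far: 33 -> 45 -> 1 -> 49
Step 5: curr=22, set curr.next=prev(33) | reversed so far: 22 -> 33 -> 45 -> 1 -> 49
Step 6: curr=28, set curr.next=prev(22) | reversed so far: 28 -> 22 -> 33 -> 45 -> 1 -> 49
Step 7: curr=21, set curr.next=prev(28) | reversed so far: 21 -> 28 -> 22 -> 33 -> 45 -> 1 -> 49

21 -> 28 -> 22 -> 33 -> 45 -> 1 -> 49 -> None


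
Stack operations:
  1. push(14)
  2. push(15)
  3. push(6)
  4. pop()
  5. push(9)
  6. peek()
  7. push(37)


push(14) -> [14]
push(15) -> [14, 15]
push(6) -> [14, 15, 6]
pop()->6, [14, 15]
push(9) -> [14, 15, 9]
peek()->9
push(37) -> [14, 15, 9, 37]

Final stack: [14, 15, 9, 37]


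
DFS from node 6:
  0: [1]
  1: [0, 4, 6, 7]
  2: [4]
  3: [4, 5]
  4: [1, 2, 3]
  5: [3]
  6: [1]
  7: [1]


Visit 6, push [1]
Visit 1, push [7, 4, 0]
Visit 0, push []
Visit 4, push [3, 2]
Visit 2, push []
Visit 3, push [5]
Visit 5, push []
Visit 7, push []

DFS order: [6, 1, 0, 4, 2, 3, 5, 7]


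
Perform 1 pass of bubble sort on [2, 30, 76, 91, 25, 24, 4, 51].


Initial: [2, 30, 76, 91, 25, 24, 4, 51]
Pass 1: [2, 30, 76, 25, 24, 4, 51, 91] (4 swaps)

After 1 pass: [2, 30, 76, 25, 24, 4, 51, 91]


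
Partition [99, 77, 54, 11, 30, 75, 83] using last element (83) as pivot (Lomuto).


Pivot: 83
  77 <= 83: swap -> [77, 99, 54, 11, 30, 75, 83]
  54 <= 83: swap -> [77, 54, 99, 11, 30, 75, 83]
  11 <= 83: swap -> [77, 54, 11, 99, 30, 75, 83]
  30 <= 83: swap -> [77, 54, 11, 30, 99, 75, 83]
  75 <= 83: swap -> [77, 54, 11, 30, 75, 99, 83]
Place pivot at 5: [77, 54, 11, 30, 75, 83, 99]

Partitioned: [77, 54, 11, 30, 75, 83, 99]


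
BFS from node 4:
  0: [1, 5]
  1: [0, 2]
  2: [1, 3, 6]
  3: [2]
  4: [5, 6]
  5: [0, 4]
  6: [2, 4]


Visit 4, enqueue [5, 6]
Visit 5, enqueue [0]
Visit 6, enqueue [2]
Visit 0, enqueue [1]
Visit 2, enqueue [3]
Visit 1, enqueue []
Visit 3, enqueue []

BFS order: [4, 5, 6, 0, 2, 1, 3]


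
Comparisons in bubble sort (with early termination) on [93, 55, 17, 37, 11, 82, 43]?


Algorithm: bubble sort (with early termination)
Input: [93, 55, 17, 37, 11, 82, 43]
Sorted: [11, 17, 37, 43, 55, 82, 93]

20


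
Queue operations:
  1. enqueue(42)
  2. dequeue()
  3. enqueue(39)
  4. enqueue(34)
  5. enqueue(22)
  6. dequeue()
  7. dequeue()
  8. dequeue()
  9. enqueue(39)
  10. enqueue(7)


enqueue(42) -> [42]
dequeue()->42, []
enqueue(39) -> [39]
enqueue(34) -> [39, 34]
enqueue(22) -> [39, 34, 22]
dequeue()->39, [34, 22]
dequeue()->34, [22]
dequeue()->22, []
enqueue(39) -> [39]
enqueue(7) -> [39, 7]

Final queue: [39, 7]


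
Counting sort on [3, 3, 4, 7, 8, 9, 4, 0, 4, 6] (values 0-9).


Input: [3, 3, 4, 7, 8, 9, 4, 0, 4, 6]
Counts: [1, 0, 0, 2, 3, 0, 1, 1, 1, 1]

Sorted: [0, 3, 3, 4, 4, 4, 6, 7, 8, 9]


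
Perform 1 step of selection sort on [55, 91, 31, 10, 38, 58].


Initial: [55, 91, 31, 10, 38, 58]
Step 1: min=10 at 3
  Swap: [10, 91, 31, 55, 38, 58]

After 1 step: [10, 91, 31, 55, 38, 58]


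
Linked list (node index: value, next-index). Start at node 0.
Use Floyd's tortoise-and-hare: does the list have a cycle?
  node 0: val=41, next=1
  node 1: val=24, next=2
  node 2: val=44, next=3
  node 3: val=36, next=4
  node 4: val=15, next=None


Floyd's tortoise (slow, +1) and hare (fast, +2):
  init: slow=0, fast=0
  step 1: slow=1, fast=2
  step 2: slow=2, fast=4
  step 3: fast -> None, no cycle

Cycle: no


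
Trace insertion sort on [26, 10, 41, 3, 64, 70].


Initial: [26, 10, 41, 3, 64, 70]
Insert 10: [10, 26, 41, 3, 64, 70]
Insert 41: [10, 26, 41, 3, 64, 70]
Insert 3: [3, 10, 26, 41, 64, 70]
Insert 64: [3, 10, 26, 41, 64, 70]
Insert 70: [3, 10, 26, 41, 64, 70]

Sorted: [3, 10, 26, 41, 64, 70]


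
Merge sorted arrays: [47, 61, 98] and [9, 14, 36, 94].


Take 9 from B
Take 14 from B
Take 36 from B
Take 47 from A
Take 61 from A
Take 94 from B

Merged: [9, 14, 36, 47, 61, 94, 98]


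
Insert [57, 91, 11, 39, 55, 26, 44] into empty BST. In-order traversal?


Insert 57: root
Insert 91: R from 57
Insert 11: L from 57
Insert 39: L from 57 -> R from 11
Insert 55: L from 57 -> R from 11 -> R from 39
Insert 26: L from 57 -> R from 11 -> L from 39
Insert 44: L from 57 -> R from 11 -> R from 39 -> L from 55

In-order: [11, 26, 39, 44, 55, 57, 91]


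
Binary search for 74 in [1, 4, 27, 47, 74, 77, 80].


Step 1: lo=0, hi=6, mid=3, val=47
Step 2: lo=4, hi=6, mid=5, val=77
Step 3: lo=4, hi=4, mid=4, val=74

Found at index 4


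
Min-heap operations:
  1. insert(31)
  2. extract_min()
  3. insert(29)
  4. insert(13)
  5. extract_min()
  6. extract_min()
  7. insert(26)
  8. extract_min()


insert(31) -> [31]
extract_min()->31, []
insert(29) -> [29]
insert(13) -> [13, 29]
extract_min()->13, [29]
extract_min()->29, []
insert(26) -> [26]
extract_min()->26, []

Final heap: []


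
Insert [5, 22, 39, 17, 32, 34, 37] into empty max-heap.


Insert 5: [5]
Insert 22: [22, 5]
Insert 39: [39, 5, 22]
Insert 17: [39, 17, 22, 5]
Insert 32: [39, 32, 22, 5, 17]
Insert 34: [39, 32, 34, 5, 17, 22]
Insert 37: [39, 32, 37, 5, 17, 22, 34]

Final heap: [39, 32, 37, 5, 17, 22, 34]


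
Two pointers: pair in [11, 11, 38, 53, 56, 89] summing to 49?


lo=0(11)+hi=5(89)=100
lo=0(11)+hi=4(56)=67
lo=0(11)+hi=3(53)=64
lo=0(11)+hi=2(38)=49

Yes: 11+38=49


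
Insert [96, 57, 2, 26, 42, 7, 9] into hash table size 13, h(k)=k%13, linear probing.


Insert 96: h=5 -> slot 5
Insert 57: h=5, 1 probes -> slot 6
Insert 2: h=2 -> slot 2
Insert 26: h=0 -> slot 0
Insert 42: h=3 -> slot 3
Insert 7: h=7 -> slot 7
Insert 9: h=9 -> slot 9

Table: [26, None, 2, 42, None, 96, 57, 7, None, 9, None, None, None]


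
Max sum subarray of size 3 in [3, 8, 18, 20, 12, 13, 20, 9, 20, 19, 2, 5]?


[0:3]: 29
[1:4]: 46
[2:5]: 50
[3:6]: 45
[4:7]: 45
[5:8]: 42
[6:9]: 49
[7:10]: 48
[8:11]: 41
[9:12]: 26

Max: 50 at [2:5]


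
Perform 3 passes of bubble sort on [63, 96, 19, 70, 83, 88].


Initial: [63, 96, 19, 70, 83, 88]
Pass 1: [63, 19, 70, 83, 88, 96] (4 swaps)
Pass 2: [19, 63, 70, 83, 88, 96] (1 swaps)
Pass 3: [19, 63, 70, 83, 88, 96] (0 swaps)

After 3 passes: [19, 63, 70, 83, 88, 96]


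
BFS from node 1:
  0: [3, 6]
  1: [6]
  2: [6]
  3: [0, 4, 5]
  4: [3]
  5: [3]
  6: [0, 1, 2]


Visit 1, enqueue [6]
Visit 6, enqueue [0, 2]
Visit 0, enqueue [3]
Visit 2, enqueue []
Visit 3, enqueue [4, 5]
Visit 4, enqueue []
Visit 5, enqueue []

BFS order: [1, 6, 0, 2, 3, 4, 5]


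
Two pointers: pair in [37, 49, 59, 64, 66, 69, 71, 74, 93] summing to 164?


lo=0(37)+hi=8(93)=130
lo=1(49)+hi=8(93)=142
lo=2(59)+hi=8(93)=152
lo=3(64)+hi=8(93)=157
lo=4(66)+hi=8(93)=159
lo=5(69)+hi=8(93)=162
lo=6(71)+hi=8(93)=164

Yes: 71+93=164


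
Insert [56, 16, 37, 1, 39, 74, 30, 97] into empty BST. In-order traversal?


Insert 56: root
Insert 16: L from 56
Insert 37: L from 56 -> R from 16
Insert 1: L from 56 -> L from 16
Insert 39: L from 56 -> R from 16 -> R from 37
Insert 74: R from 56
Insert 30: L from 56 -> R from 16 -> L from 37
Insert 97: R from 56 -> R from 74

In-order: [1, 16, 30, 37, 39, 56, 74, 97]


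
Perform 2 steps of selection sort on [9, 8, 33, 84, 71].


Initial: [9, 8, 33, 84, 71]
Step 1: min=8 at 1
  Swap: [8, 9, 33, 84, 71]
Step 2: min=9 at 1
  Swap: [8, 9, 33, 84, 71]

After 2 steps: [8, 9, 33, 84, 71]


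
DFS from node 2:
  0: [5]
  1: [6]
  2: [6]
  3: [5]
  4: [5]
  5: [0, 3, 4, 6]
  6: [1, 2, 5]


Visit 2, push [6]
Visit 6, push [5, 1]
Visit 1, push []
Visit 5, push [4, 3, 0]
Visit 0, push []
Visit 3, push []
Visit 4, push []

DFS order: [2, 6, 1, 5, 0, 3, 4]


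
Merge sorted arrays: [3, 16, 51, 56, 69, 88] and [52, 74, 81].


Take 3 from A
Take 16 from A
Take 51 from A
Take 52 from B
Take 56 from A
Take 69 from A
Take 74 from B
Take 81 from B

Merged: [3, 16, 51, 52, 56, 69, 74, 81, 88]


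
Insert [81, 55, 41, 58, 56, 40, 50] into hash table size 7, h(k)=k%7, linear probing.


Insert 81: h=4 -> slot 4
Insert 55: h=6 -> slot 6
Insert 41: h=6, 1 probes -> slot 0
Insert 58: h=2 -> slot 2
Insert 56: h=0, 1 probes -> slot 1
Insert 40: h=5 -> slot 5
Insert 50: h=1, 2 probes -> slot 3

Table: [41, 56, 58, 50, 81, 40, 55]


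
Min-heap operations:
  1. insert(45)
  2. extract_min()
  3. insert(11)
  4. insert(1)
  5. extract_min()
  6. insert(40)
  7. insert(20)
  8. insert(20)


insert(45) -> [45]
extract_min()->45, []
insert(11) -> [11]
insert(1) -> [1, 11]
extract_min()->1, [11]
insert(40) -> [11, 40]
insert(20) -> [11, 40, 20]
insert(20) -> [11, 20, 20, 40]

Final heap: [11, 20, 20, 40]


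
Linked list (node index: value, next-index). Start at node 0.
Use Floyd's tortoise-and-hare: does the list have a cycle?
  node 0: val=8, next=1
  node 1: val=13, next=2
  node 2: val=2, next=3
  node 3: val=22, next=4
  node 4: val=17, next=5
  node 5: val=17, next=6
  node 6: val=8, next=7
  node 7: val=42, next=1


Floyd's tortoise (slow, +1) and hare (fast, +2):
  init: slow=0, fast=0
  step 1: slow=1, fast=2
  step 2: slow=2, fast=4
  step 3: slow=3, fast=6
  step 4: slow=4, fast=1
  step 5: slow=5, fast=3
  step 6: slow=6, fast=5
  step 7: slow=7, fast=7
  slow == fast at node 7: cycle detected

Cycle: yes


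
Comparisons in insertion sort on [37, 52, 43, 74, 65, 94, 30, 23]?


Algorithm: insertion sort
Input: [37, 52, 43, 74, 65, 94, 30, 23]
Sorted: [23, 30, 37, 43, 52, 65, 74, 94]

20


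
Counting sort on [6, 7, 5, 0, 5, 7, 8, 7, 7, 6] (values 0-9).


Input: [6, 7, 5, 0, 5, 7, 8, 7, 7, 6]
Counts: [1, 0, 0, 0, 0, 2, 2, 4, 1, 0]

Sorted: [0, 5, 5, 6, 6, 7, 7, 7, 7, 8]


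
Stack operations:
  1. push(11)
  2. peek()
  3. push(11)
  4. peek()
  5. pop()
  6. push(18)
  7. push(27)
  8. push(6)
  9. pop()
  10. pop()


push(11) -> [11]
peek()->11
push(11) -> [11, 11]
peek()->11
pop()->11, [11]
push(18) -> [11, 18]
push(27) -> [11, 18, 27]
push(6) -> [11, 18, 27, 6]
pop()->6, [11, 18, 27]
pop()->27, [11, 18]

Final stack: [11, 18]


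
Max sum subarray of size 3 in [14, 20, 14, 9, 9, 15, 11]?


[0:3]: 48
[1:4]: 43
[2:5]: 32
[3:6]: 33
[4:7]: 35

Max: 48 at [0:3]


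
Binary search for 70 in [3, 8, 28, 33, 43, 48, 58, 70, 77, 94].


Step 1: lo=0, hi=9, mid=4, val=43
Step 2: lo=5, hi=9, mid=7, val=70

Found at index 7


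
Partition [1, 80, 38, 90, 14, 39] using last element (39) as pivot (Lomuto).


Pivot: 39
  1 <= 39: advance i (no swap)
  38 <= 39: swap -> [1, 38, 80, 90, 14, 39]
  14 <= 39: swap -> [1, 38, 14, 90, 80, 39]
Place pivot at 3: [1, 38, 14, 39, 80, 90]

Partitioned: [1, 38, 14, 39, 80, 90]


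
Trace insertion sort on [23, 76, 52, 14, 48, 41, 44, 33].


Initial: [23, 76, 52, 14, 48, 41, 44, 33]
Insert 76: [23, 76, 52, 14, 48, 41, 44, 33]
Insert 52: [23, 52, 76, 14, 48, 41, 44, 33]
Insert 14: [14, 23, 52, 76, 48, 41, 44, 33]
Insert 48: [14, 23, 48, 52, 76, 41, 44, 33]
Insert 41: [14, 23, 41, 48, 52, 76, 44, 33]
Insert 44: [14, 23, 41, 44, 48, 52, 76, 33]
Insert 33: [14, 23, 33, 41, 44, 48, 52, 76]

Sorted: [14, 23, 33, 41, 44, 48, 52, 76]


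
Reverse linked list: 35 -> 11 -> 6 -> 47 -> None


Step 1: curr=35, set curr.next=prev(None) | reversed so far: 35
Step 2: curr=11, set curr.next=prev(35) | reversed so far: 11 -> 35
Step 3: curr=6, set curr.next=prev(11) | reversed so far: 6 -> 11 -> 35
Step 4: curr=47, set curr.next=prev(6) | reversed so far: 47 -> 6 -> 11 -> 35

47 -> 6 -> 11 -> 35 -> None


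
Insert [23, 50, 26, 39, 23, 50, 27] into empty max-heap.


Insert 23: [23]
Insert 50: [50, 23]
Insert 26: [50, 23, 26]
Insert 39: [50, 39, 26, 23]
Insert 23: [50, 39, 26, 23, 23]
Insert 50: [50, 39, 50, 23, 23, 26]
Insert 27: [50, 39, 50, 23, 23, 26, 27]

Final heap: [50, 39, 50, 23, 23, 26, 27]


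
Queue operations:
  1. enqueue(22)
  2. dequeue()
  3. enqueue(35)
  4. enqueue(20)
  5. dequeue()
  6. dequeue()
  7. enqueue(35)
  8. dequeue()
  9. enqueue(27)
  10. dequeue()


enqueue(22) -> [22]
dequeue()->22, []
enqueue(35) -> [35]
enqueue(20) -> [35, 20]
dequeue()->35, [20]
dequeue()->20, []
enqueue(35) -> [35]
dequeue()->35, []
enqueue(27) -> [27]
dequeue()->27, []

Final queue: []


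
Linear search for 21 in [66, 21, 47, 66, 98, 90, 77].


i=0: 66!=21
i=1: 21==21 found!

Found at 1, 2 comps


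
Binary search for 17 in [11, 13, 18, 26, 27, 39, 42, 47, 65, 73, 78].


Step 1: lo=0, hi=10, mid=5, val=39
Step 2: lo=0, hi=4, mid=2, val=18
Step 3: lo=0, hi=1, mid=0, val=11
Step 4: lo=1, hi=1, mid=1, val=13

Not found


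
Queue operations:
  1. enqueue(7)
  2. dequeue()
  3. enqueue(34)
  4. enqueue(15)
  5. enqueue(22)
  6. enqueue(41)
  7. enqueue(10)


enqueue(7) -> [7]
dequeue()->7, []
enqueue(34) -> [34]
enqueue(15) -> [34, 15]
enqueue(22) -> [34, 15, 22]
enqueue(41) -> [34, 15, 22, 41]
enqueue(10) -> [34, 15, 22, 41, 10]

Final queue: [34, 15, 22, 41, 10]


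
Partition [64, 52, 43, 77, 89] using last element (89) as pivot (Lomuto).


Pivot: 89
  64 <= 89: advance i (no swap)
  52 <= 89: advance i (no swap)
  43 <= 89: advance i (no swap)
  77 <= 89: advance i (no swap)
Place pivot at 4: [64, 52, 43, 77, 89]

Partitioned: [64, 52, 43, 77, 89]


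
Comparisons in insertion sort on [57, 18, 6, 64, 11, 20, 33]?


Algorithm: insertion sort
Input: [57, 18, 6, 64, 11, 20, 33]
Sorted: [6, 11, 18, 20, 33, 57, 64]

14


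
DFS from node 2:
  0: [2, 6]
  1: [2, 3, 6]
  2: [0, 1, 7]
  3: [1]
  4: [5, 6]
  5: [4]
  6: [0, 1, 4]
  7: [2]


Visit 2, push [7, 1, 0]
Visit 0, push [6]
Visit 6, push [4, 1]
Visit 1, push [3]
Visit 3, push []
Visit 4, push [5]
Visit 5, push []
Visit 7, push []

DFS order: [2, 0, 6, 1, 3, 4, 5, 7]


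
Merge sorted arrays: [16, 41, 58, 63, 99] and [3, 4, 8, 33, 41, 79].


Take 3 from B
Take 4 from B
Take 8 from B
Take 16 from A
Take 33 from B
Take 41 from A
Take 41 from B
Take 58 from A
Take 63 from A
Take 79 from B

Merged: [3, 4, 8, 16, 33, 41, 41, 58, 63, 79, 99]


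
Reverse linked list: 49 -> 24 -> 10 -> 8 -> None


Step 1: curr=49, set curr.next=prev(None) | reversed so far: 49
Step 2: curr=24, set curr.next=prev(49) | reversed so far: 24 -> 49
Step 3: curr=10, set curr.next=prev(24) | reversed so far: 10 -> 24 -> 49
Step 4: curr=8, set curr.next=prev(10) | reversed so far: 8 -> 10 -> 24 -> 49

8 -> 10 -> 24 -> 49 -> None


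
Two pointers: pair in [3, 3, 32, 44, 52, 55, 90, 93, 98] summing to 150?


lo=0(3)+hi=8(98)=101
lo=1(3)+hi=8(98)=101
lo=2(32)+hi=8(98)=130
lo=3(44)+hi=8(98)=142
lo=4(52)+hi=8(98)=150

Yes: 52+98=150


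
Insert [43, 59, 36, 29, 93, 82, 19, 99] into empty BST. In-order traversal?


Insert 43: root
Insert 59: R from 43
Insert 36: L from 43
Insert 29: L from 43 -> L from 36
Insert 93: R from 43 -> R from 59
Insert 82: R from 43 -> R from 59 -> L from 93
Insert 19: L from 43 -> L from 36 -> L from 29
Insert 99: R from 43 -> R from 59 -> R from 93

In-order: [19, 29, 36, 43, 59, 82, 93, 99]


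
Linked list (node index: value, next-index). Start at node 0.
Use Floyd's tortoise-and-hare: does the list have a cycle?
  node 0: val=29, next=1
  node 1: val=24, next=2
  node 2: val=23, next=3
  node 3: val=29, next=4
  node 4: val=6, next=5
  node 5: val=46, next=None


Floyd's tortoise (slow, +1) and hare (fast, +2):
  init: slow=0, fast=0
  step 1: slow=1, fast=2
  step 2: slow=2, fast=4
  step 3: fast 4->5->None, no cycle

Cycle: no


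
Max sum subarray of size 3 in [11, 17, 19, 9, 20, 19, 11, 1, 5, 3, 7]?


[0:3]: 47
[1:4]: 45
[2:5]: 48
[3:6]: 48
[4:7]: 50
[5:8]: 31
[6:9]: 17
[7:10]: 9
[8:11]: 15

Max: 50 at [4:7]


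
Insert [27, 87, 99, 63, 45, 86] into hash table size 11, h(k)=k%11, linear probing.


Insert 27: h=5 -> slot 5
Insert 87: h=10 -> slot 10
Insert 99: h=0 -> slot 0
Insert 63: h=8 -> slot 8
Insert 45: h=1 -> slot 1
Insert 86: h=9 -> slot 9

Table: [99, 45, None, None, None, 27, None, None, 63, 86, 87]


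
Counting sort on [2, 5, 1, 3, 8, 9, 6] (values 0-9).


Input: [2, 5, 1, 3, 8, 9, 6]
Counts: [0, 1, 1, 1, 0, 1, 1, 0, 1, 1]

Sorted: [1, 2, 3, 5, 6, 8, 9]


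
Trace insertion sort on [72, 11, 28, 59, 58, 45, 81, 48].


Initial: [72, 11, 28, 59, 58, 45, 81, 48]
Insert 11: [11, 72, 28, 59, 58, 45, 81, 48]
Insert 28: [11, 28, 72, 59, 58, 45, 81, 48]
Insert 59: [11, 28, 59, 72, 58, 45, 81, 48]
Insert 58: [11, 28, 58, 59, 72, 45, 81, 48]
Insert 45: [11, 28, 45, 58, 59, 72, 81, 48]
Insert 81: [11, 28, 45, 58, 59, 72, 81, 48]
Insert 48: [11, 28, 45, 48, 58, 59, 72, 81]

Sorted: [11, 28, 45, 48, 58, 59, 72, 81]


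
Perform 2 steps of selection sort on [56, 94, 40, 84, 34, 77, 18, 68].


Initial: [56, 94, 40, 84, 34, 77, 18, 68]
Step 1: min=18 at 6
  Swap: [18, 94, 40, 84, 34, 77, 56, 68]
Step 2: min=34 at 4
  Swap: [18, 34, 40, 84, 94, 77, 56, 68]

After 2 steps: [18, 34, 40, 84, 94, 77, 56, 68]


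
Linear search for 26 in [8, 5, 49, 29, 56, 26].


i=0: 8!=26
i=1: 5!=26
i=2: 49!=26
i=3: 29!=26
i=4: 56!=26
i=5: 26==26 found!

Found at 5, 6 comps


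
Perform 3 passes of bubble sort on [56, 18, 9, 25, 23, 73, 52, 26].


Initial: [56, 18, 9, 25, 23, 73, 52, 26]
Pass 1: [18, 9, 25, 23, 56, 52, 26, 73] (6 swaps)
Pass 2: [9, 18, 23, 25, 52, 26, 56, 73] (4 swaps)
Pass 3: [9, 18, 23, 25, 26, 52, 56, 73] (1 swaps)

After 3 passes: [9, 18, 23, 25, 26, 52, 56, 73]


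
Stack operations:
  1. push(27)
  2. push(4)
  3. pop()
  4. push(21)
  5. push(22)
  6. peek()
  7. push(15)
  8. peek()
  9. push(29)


push(27) -> [27]
push(4) -> [27, 4]
pop()->4, [27]
push(21) -> [27, 21]
push(22) -> [27, 21, 22]
peek()->22
push(15) -> [27, 21, 22, 15]
peek()->15
push(29) -> [27, 21, 22, 15, 29]

Final stack: [27, 21, 22, 15, 29]


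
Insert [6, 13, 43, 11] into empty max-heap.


Insert 6: [6]
Insert 13: [13, 6]
Insert 43: [43, 6, 13]
Insert 11: [43, 11, 13, 6]

Final heap: [43, 11, 13, 6]


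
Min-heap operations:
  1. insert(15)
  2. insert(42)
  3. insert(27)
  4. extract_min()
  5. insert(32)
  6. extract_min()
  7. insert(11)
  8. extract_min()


insert(15) -> [15]
insert(42) -> [15, 42]
insert(27) -> [15, 42, 27]
extract_min()->15, [27, 42]
insert(32) -> [27, 42, 32]
extract_min()->27, [32, 42]
insert(11) -> [11, 42, 32]
extract_min()->11, [32, 42]

Final heap: [32, 42]


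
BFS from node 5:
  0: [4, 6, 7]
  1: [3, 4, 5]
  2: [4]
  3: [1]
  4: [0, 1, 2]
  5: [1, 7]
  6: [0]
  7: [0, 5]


Visit 5, enqueue [1, 7]
Visit 1, enqueue [3, 4]
Visit 7, enqueue [0]
Visit 3, enqueue []
Visit 4, enqueue [2]
Visit 0, enqueue [6]
Visit 2, enqueue []
Visit 6, enqueue []

BFS order: [5, 1, 7, 3, 4, 0, 2, 6]


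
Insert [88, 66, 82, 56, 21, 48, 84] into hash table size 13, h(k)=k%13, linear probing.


Insert 88: h=10 -> slot 10
Insert 66: h=1 -> slot 1
Insert 82: h=4 -> slot 4
Insert 56: h=4, 1 probes -> slot 5
Insert 21: h=8 -> slot 8
Insert 48: h=9 -> slot 9
Insert 84: h=6 -> slot 6

Table: [None, 66, None, None, 82, 56, 84, None, 21, 48, 88, None, None]


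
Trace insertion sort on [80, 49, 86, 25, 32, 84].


Initial: [80, 49, 86, 25, 32, 84]
Insert 49: [49, 80, 86, 25, 32, 84]
Insert 86: [49, 80, 86, 25, 32, 84]
Insert 25: [25, 49, 80, 86, 32, 84]
Insert 32: [25, 32, 49, 80, 86, 84]
Insert 84: [25, 32, 49, 80, 84, 86]

Sorted: [25, 32, 49, 80, 84, 86]


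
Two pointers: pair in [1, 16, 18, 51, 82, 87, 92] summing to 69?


lo=0(1)+hi=6(92)=93
lo=0(1)+hi=5(87)=88
lo=0(1)+hi=4(82)=83
lo=0(1)+hi=3(51)=52
lo=1(16)+hi=3(51)=67
lo=2(18)+hi=3(51)=69

Yes: 18+51=69


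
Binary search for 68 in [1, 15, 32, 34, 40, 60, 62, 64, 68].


Step 1: lo=0, hi=8, mid=4, val=40
Step 2: lo=5, hi=8, mid=6, val=62
Step 3: lo=7, hi=8, mid=7, val=64
Step 4: lo=8, hi=8, mid=8, val=68

Found at index 8


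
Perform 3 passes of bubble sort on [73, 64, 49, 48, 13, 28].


Initial: [73, 64, 49, 48, 13, 28]
Pass 1: [64, 49, 48, 13, 28, 73] (5 swaps)
Pass 2: [49, 48, 13, 28, 64, 73] (4 swaps)
Pass 3: [48, 13, 28, 49, 64, 73] (3 swaps)

After 3 passes: [48, 13, 28, 49, 64, 73]


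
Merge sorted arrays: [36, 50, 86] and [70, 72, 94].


Take 36 from A
Take 50 from A
Take 70 from B
Take 72 from B
Take 86 from A

Merged: [36, 50, 70, 72, 86, 94]


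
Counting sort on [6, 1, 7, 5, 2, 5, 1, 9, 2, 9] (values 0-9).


Input: [6, 1, 7, 5, 2, 5, 1, 9, 2, 9]
Counts: [0, 2, 2, 0, 0, 2, 1, 1, 0, 2]

Sorted: [1, 1, 2, 2, 5, 5, 6, 7, 9, 9]


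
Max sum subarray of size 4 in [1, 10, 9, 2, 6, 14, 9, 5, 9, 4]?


[0:4]: 22
[1:5]: 27
[2:6]: 31
[3:7]: 31
[4:8]: 34
[5:9]: 37
[6:10]: 27

Max: 37 at [5:9]


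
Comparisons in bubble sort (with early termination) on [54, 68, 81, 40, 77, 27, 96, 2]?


Algorithm: bubble sort (with early termination)
Input: [54, 68, 81, 40, 77, 27, 96, 2]
Sorted: [2, 27, 40, 54, 68, 77, 81, 96]

28


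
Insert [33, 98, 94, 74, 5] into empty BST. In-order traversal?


Insert 33: root
Insert 98: R from 33
Insert 94: R from 33 -> L from 98
Insert 74: R from 33 -> L from 98 -> L from 94
Insert 5: L from 33

In-order: [5, 33, 74, 94, 98]


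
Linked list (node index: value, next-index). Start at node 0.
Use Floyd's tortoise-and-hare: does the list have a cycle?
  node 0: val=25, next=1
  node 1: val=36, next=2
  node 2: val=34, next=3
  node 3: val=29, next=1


Floyd's tortoise (slow, +1) and hare (fast, +2):
  init: slow=0, fast=0
  step 1: slow=1, fast=2
  step 2: slow=2, fast=1
  step 3: slow=3, fast=3
  slow == fast at node 3: cycle detected

Cycle: yes


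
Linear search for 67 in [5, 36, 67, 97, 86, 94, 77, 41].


i=0: 5!=67
i=1: 36!=67
i=2: 67==67 found!

Found at 2, 3 comps


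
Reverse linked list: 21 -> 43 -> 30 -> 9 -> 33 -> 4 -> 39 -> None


Step 1: curr=21, set curr.next=prev(None) | reversed so far: 21
Step 2: curr=43, set curr.next=prev(21) | reversed so far: 43 -> 21
Step 3: curr=30, set curr.next=prev(43) | reversed so far: 30 -> 43 -> 21
Step 4: curr=9, set curr.next=prev(30) | reversed so far: 9 -> 30 -> 43 -> 21
Step 5: curr=33, set curr.next=prev(9) | reversed so far: 33 -> 9 -> 30 -> 43 -> 21
Step 6: curr=4, set curr.next=prev(33) | reversed so far: 4 -> 33 -> 9 -> 30 -> 43 -> 21
Step 7: curr=39, set curr.next=prev(4) | reversed so far: 39 -> 4 -> 33 -> 9 -> 30 -> 43 -> 21

39 -> 4 -> 33 -> 9 -> 30 -> 43 -> 21 -> None


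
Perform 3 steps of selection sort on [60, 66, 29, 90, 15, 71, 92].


Initial: [60, 66, 29, 90, 15, 71, 92]
Step 1: min=15 at 4
  Swap: [15, 66, 29, 90, 60, 71, 92]
Step 2: min=29 at 2
  Swap: [15, 29, 66, 90, 60, 71, 92]
Step 3: min=60 at 4
  Swap: [15, 29, 60, 90, 66, 71, 92]

After 3 steps: [15, 29, 60, 90, 66, 71, 92]


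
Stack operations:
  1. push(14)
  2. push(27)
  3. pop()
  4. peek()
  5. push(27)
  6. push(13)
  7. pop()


push(14) -> [14]
push(27) -> [14, 27]
pop()->27, [14]
peek()->14
push(27) -> [14, 27]
push(13) -> [14, 27, 13]
pop()->13, [14, 27]

Final stack: [14, 27]


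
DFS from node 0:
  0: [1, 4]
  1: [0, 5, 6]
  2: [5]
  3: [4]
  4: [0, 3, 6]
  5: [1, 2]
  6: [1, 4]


Visit 0, push [4, 1]
Visit 1, push [6, 5]
Visit 5, push [2]
Visit 2, push []
Visit 6, push [4]
Visit 4, push [3]
Visit 3, push []

DFS order: [0, 1, 5, 2, 6, 4, 3]


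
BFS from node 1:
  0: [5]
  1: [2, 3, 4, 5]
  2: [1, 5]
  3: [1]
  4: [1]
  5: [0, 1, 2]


Visit 1, enqueue [2, 3, 4, 5]
Visit 2, enqueue []
Visit 3, enqueue []
Visit 4, enqueue []
Visit 5, enqueue [0]
Visit 0, enqueue []

BFS order: [1, 2, 3, 4, 5, 0]


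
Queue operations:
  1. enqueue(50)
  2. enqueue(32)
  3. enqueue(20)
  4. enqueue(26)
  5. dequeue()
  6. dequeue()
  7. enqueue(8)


enqueue(50) -> [50]
enqueue(32) -> [50, 32]
enqueue(20) -> [50, 32, 20]
enqueue(26) -> [50, 32, 20, 26]
dequeue()->50, [32, 20, 26]
dequeue()->32, [20, 26]
enqueue(8) -> [20, 26, 8]

Final queue: [20, 26, 8]


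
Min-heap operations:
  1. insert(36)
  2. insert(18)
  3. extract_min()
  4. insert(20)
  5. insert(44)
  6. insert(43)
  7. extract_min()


insert(36) -> [36]
insert(18) -> [18, 36]
extract_min()->18, [36]
insert(20) -> [20, 36]
insert(44) -> [20, 36, 44]
insert(43) -> [20, 36, 44, 43]
extract_min()->20, [36, 43, 44]

Final heap: [36, 43, 44]


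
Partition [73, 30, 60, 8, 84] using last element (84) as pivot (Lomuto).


Pivot: 84
  73 <= 84: advance i (no swap)
  30 <= 84: advance i (no swap)
  60 <= 84: advance i (no swap)
  8 <= 84: advance i (no swap)
Place pivot at 4: [73, 30, 60, 8, 84]

Partitioned: [73, 30, 60, 8, 84]


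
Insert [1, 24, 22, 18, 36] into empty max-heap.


Insert 1: [1]
Insert 24: [24, 1]
Insert 22: [24, 1, 22]
Insert 18: [24, 18, 22, 1]
Insert 36: [36, 24, 22, 1, 18]

Final heap: [36, 24, 22, 1, 18]


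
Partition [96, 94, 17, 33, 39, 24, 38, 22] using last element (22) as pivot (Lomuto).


Pivot: 22
  17 <= 22: swap -> [17, 94, 96, 33, 39, 24, 38, 22]
Place pivot at 1: [17, 22, 96, 33, 39, 24, 38, 94]

Partitioned: [17, 22, 96, 33, 39, 24, 38, 94]


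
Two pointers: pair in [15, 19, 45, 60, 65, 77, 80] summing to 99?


lo=0(15)+hi=6(80)=95
lo=1(19)+hi=6(80)=99

Yes: 19+80=99


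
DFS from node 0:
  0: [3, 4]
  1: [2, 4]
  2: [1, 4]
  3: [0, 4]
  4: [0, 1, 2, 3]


Visit 0, push [4, 3]
Visit 3, push [4]
Visit 4, push [2, 1]
Visit 1, push [2]
Visit 2, push []

DFS order: [0, 3, 4, 1, 2]


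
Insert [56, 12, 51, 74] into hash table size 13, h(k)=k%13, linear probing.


Insert 56: h=4 -> slot 4
Insert 12: h=12 -> slot 12
Insert 51: h=12, 1 probes -> slot 0
Insert 74: h=9 -> slot 9

Table: [51, None, None, None, 56, None, None, None, None, 74, None, None, 12]


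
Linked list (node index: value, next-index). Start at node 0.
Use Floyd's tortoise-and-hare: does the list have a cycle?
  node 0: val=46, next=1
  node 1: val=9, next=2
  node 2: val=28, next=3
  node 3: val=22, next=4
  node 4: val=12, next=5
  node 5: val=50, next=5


Floyd's tortoise (slow, +1) and hare (fast, +2):
  init: slow=0, fast=0
  step 1: slow=1, fast=2
  step 2: slow=2, fast=4
  step 3: slow=3, fast=5
  step 4: slow=4, fast=5
  step 5: slow=5, fast=5
  slow == fast at node 5: cycle detected

Cycle: yes


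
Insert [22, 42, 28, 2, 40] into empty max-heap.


Insert 22: [22]
Insert 42: [42, 22]
Insert 28: [42, 22, 28]
Insert 2: [42, 22, 28, 2]
Insert 40: [42, 40, 28, 2, 22]

Final heap: [42, 40, 28, 2, 22]


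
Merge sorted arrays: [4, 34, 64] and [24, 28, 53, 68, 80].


Take 4 from A
Take 24 from B
Take 28 from B
Take 34 from A
Take 53 from B
Take 64 from A

Merged: [4, 24, 28, 34, 53, 64, 68, 80]


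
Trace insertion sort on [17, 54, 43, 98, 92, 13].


Initial: [17, 54, 43, 98, 92, 13]
Insert 54: [17, 54, 43, 98, 92, 13]
Insert 43: [17, 43, 54, 98, 92, 13]
Insert 98: [17, 43, 54, 98, 92, 13]
Insert 92: [17, 43, 54, 92, 98, 13]
Insert 13: [13, 17, 43, 54, 92, 98]

Sorted: [13, 17, 43, 54, 92, 98]


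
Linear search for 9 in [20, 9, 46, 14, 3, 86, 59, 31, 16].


i=0: 20!=9
i=1: 9==9 found!

Found at 1, 2 comps


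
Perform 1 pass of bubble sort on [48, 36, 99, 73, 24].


Initial: [48, 36, 99, 73, 24]
Pass 1: [36, 48, 73, 24, 99] (3 swaps)

After 1 pass: [36, 48, 73, 24, 99]


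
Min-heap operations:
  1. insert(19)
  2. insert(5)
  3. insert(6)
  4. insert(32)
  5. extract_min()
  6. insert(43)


insert(19) -> [19]
insert(5) -> [5, 19]
insert(6) -> [5, 19, 6]
insert(32) -> [5, 19, 6, 32]
extract_min()->5, [6, 19, 32]
insert(43) -> [6, 19, 32, 43]

Final heap: [6, 19, 32, 43]


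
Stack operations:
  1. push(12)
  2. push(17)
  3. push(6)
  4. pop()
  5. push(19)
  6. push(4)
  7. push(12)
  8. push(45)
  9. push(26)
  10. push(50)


push(12) -> [12]
push(17) -> [12, 17]
push(6) -> [12, 17, 6]
pop()->6, [12, 17]
push(19) -> [12, 17, 19]
push(4) -> [12, 17, 19, 4]
push(12) -> [12, 17, 19, 4, 12]
push(45) -> [12, 17, 19, 4, 12, 45]
push(26) -> [12, 17, 19, 4, 12, 45, 26]
push(50) -> [12, 17, 19, 4, 12, 45, 26, 50]

Final stack: [12, 17, 19, 4, 12, 45, 26, 50]


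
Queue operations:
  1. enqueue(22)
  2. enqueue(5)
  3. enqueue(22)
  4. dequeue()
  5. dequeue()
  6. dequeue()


enqueue(22) -> [22]
enqueue(5) -> [22, 5]
enqueue(22) -> [22, 5, 22]
dequeue()->22, [5, 22]
dequeue()->5, [22]
dequeue()->22, []

Final queue: []
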